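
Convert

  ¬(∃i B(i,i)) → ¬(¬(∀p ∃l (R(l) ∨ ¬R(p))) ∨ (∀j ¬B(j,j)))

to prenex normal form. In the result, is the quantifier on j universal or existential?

existential

First replace A → B with ¬A ∨ B.
  ¬¬(∃i B(i,i)) ∨ ¬(¬(∀p ∃l (R(l) ∨ ¬R(p))) ∨ (∀j ¬B(j,j)))
Push ¬ through the quantifiers and connectives to reach negation normal form:
  (∃i B(i,i)) ∨ (∀p ∃l (R(l) ∨ ¬R(p))) ∧ (∃j B(j,j))
Extract every quantifier outward, since the variables are now distinct and don't occur free across branches:
  ∃i ∀p ∃l ∃j (B(i,i) ∨ (R(l) ∨ ¬R(p)) ∧ B(j,j))
The quantifier ∀j sits under an odd number of negations (counting the antecedent side of each →), so it flips to ∃j.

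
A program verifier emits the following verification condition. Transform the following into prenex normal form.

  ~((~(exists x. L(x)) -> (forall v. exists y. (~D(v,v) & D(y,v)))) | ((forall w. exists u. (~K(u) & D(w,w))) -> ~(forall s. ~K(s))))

Rewrite implications/biconditionals: A → B as ¬A ∨ B.
  ~(~~(exists x. L(x)) | (forall v. exists y. (~D(v,v) & D(y,v))) | ~(forall w. exists u. (~K(u) & D(w,w))) | ~(forall s. ~K(s)))
Push ¬ through the quantifiers and connectives to reach negation normal form:
  (forall x. ~L(x)) & (exists v. forall y. (D(v,v) | ~D(y,v))) & (forall w. exists u. (~K(u) & D(w,w))) & (forall s. ~K(s))
Extract every quantifier outward, since the variables are now distinct and don't occur free across branches:
  forall x. exists v. forall y. forall w. exists u. forall s. (~L(x) & (D(v,v) | ~D(y,v)) & ~K(u) & D(w,w) & ~K(s))

forall x. exists v. forall y. forall w. exists u. forall s. (~L(x) & (D(v,v) | ~D(y,v)) & ~K(u) & D(w,w) & ~K(s))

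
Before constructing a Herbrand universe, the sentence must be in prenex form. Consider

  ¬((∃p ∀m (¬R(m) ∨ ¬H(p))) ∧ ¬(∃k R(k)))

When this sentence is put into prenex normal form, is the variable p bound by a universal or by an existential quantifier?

Move each ¬ inward, flipping quantifiers it crosses:
  (∀p ∃m (R(m) ∧ H(p))) ∨ (∃k R(k))
All bound variables are already distinct, so no renaming is needed.
Extract every quantifier outward, since the variables are now distinct and don't occur free across branches:
  ∀p ∃m ∃k (R(m) ∧ H(p) ∨ R(k))
The quantifier ∃p sits under an odd number of negations, so it flips to ∀p.

universal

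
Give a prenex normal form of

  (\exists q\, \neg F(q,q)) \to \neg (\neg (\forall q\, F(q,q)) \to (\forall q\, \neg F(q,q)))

\forall q\, \exists z1\, \exists v1\, (F(q,q) \lor \neg F(z1,z1) \land F(v1,v1))

Rewrite implications/biconditionals: A → B as ¬A ∨ B.
  \neg (\exists q\, \neg F(q,q)) \lor \neg (\neg \neg (\forall q\, F(q,q)) \lor (\forall q\, \neg F(q,q)))
Drive negations inward (¬∀x A ≡ ∃x ¬A, ¬∃x A ≡ ∀x ¬A, De Morgan for ∧/∨):
  (\forall q\, F(q,q)) \lor (\exists q\, \neg F(q,q)) \land (\exists q\, F(q,q))
Standardize variables apart so no two quantifiers bind the same name: q↦z1, q↦v1.
  (\forall q\, F(q,q)) \lor (\exists z1\, \neg F(z1,z1)) \land (\exists v1\, F(v1,v1))
Extract every quantifier outward, since the variables are now distinct and don't occur free across branches:
  \forall q\, \exists z1\, \exists v1\, (F(q,q) \lor \neg F(z1,z1) \land F(v1,v1))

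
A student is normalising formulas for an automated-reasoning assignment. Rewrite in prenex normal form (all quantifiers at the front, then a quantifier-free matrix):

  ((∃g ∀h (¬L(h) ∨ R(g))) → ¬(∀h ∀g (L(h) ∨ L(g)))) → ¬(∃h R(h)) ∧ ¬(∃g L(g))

First replace A → B with ¬A ∨ B.
  ¬(¬(∃g ∀h (¬L(h) ∨ R(g))) ∨ ¬(∀h ∀g (L(h) ∨ L(g)))) ∨ ¬(∃h R(h)) ∧ ¬(∃g L(g))
Push ¬ through the quantifiers and connectives to reach negation normal form:
  (∃g ∀h (¬L(h) ∨ R(g))) ∧ (∀h ∀g (L(h) ∨ L(g))) ∨ (∀h ¬R(h)) ∧ (∀g ¬L(g))
Give each quantifier a distinct variable: h↦z, g↦z1, h↦t, g↦v.
  (∃g ∀h (¬L(h) ∨ R(g))) ∧ (∀z ∀z1 (L(z) ∨ L(z1))) ∨ (∀t ¬R(t)) ∧ (∀v ¬L(v))
Finally move all quantifiers to the prefix:
  ∃g ∀h ∀z ∀z1 ∀t ∀v ((¬L(h) ∨ R(g)) ∧ (L(z) ∨ L(z1)) ∨ ¬R(t) ∧ ¬L(v))

∃g ∀h ∀z ∀z1 ∀t ∀v ((¬L(h) ∨ R(g)) ∧ (L(z) ∨ L(z1)) ∨ ¬R(t) ∧ ¬L(v))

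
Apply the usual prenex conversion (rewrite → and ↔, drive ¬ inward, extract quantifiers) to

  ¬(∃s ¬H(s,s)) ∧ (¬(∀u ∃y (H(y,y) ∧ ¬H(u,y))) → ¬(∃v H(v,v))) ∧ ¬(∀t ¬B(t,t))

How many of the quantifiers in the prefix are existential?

Eliminate → and ↔ using ¬ and ∨.
  ¬(∃s ¬H(s,s)) ∧ (¬¬(∀u ∃y (H(y,y) ∧ ¬H(u,y))) ∨ ¬(∃v H(v,v))) ∧ ¬(∀t ¬B(t,t))
Drive negations inward (¬∀x A ≡ ∃x ¬A, ¬∃x A ≡ ∀x ¬A, De Morgan for ∧/∨):
  (∀s H(s,s)) ∧ ((∀u ∃y (H(y,y) ∧ ¬H(u,y))) ∨ (∀v ¬H(v,v))) ∧ (∃t B(t,t))
All bound variables are already distinct, so no renaming is needed.
Finally move all quantifiers to the prefix:
  ∀s ∀u ∃y ∀v ∃t (H(s,s) ∧ (H(y,y) ∧ ¬H(u,y) ∨ ¬H(v,v)) ∧ B(t,t))
The prefix is ∀s ∀u ∃y ∀v ∃t: 3 universal, 2 existential.

2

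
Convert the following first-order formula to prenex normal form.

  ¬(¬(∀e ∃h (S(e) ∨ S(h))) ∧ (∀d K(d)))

Drive negations inward (¬∀x A ≡ ∃x ¬A, ¬∃x A ≡ ∀x ¬A, De Morgan for ∧/∨):
  (∀e ∃h (S(e) ∨ S(h))) ∨ (∃d ¬K(d))
All bound variables are already distinct, so no renaming is needed.
Pull the quantifiers to the front (each side's bound variable is not free in the other side):
  ∀e ∃h ∃d (S(e) ∨ S(h) ∨ ¬K(d))

∀e ∃h ∃d (S(e) ∨ S(h) ∨ ¬K(d))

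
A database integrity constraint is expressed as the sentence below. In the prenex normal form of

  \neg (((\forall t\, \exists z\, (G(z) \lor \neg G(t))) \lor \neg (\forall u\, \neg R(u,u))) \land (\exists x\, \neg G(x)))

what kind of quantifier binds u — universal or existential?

universal

Move each ¬ inward, flipping quantifiers it crosses:
  (\exists t\, \forall z\, (\neg G(z) \land G(t))) \land (\forall u\, \neg R(u,u)) \lor (\forall x\, G(x))
All bound variables are already distinct, so no renaming is needed.
Finally move all quantifiers to the prefix:
  \exists t\, \forall z\, \forall u\, \forall x\, (\neg G(z) \land G(t) \land \neg R(u,u) \lor G(x))
The quantifier \forall u sits under an even number of negations, so it remains universal.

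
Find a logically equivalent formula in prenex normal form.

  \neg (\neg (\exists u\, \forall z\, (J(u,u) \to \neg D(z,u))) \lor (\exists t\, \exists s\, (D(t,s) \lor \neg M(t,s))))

Eliminate → and ↔ using ¬ and ∨.
  \neg (\neg (\exists u\, \forall z\, (\neg J(u,u) \lor \neg D(z,u))) \lor (\exists t\, \exists s\, (D(t,s) \lor \neg M(t,s))))
Push ¬ through the quantifiers and connectives to reach negation normal form:
  (\exists u\, \forall z\, (\neg J(u,u) \lor \neg D(z,u))) \land (\forall t\, \forall s\, (\neg D(t,s) \land M(t,s)))
Finally move all quantifiers to the prefix:
  \exists u\, \forall z\, \forall t\, \forall s\, ((\neg J(u,u) \lor \neg D(z,u)) \land \neg D(t,s) \land M(t,s))

\exists u\, \forall z\, \forall t\, \forall s\, ((\neg J(u,u) \lor \neg D(z,u)) \land \neg D(t,s) \land M(t,s))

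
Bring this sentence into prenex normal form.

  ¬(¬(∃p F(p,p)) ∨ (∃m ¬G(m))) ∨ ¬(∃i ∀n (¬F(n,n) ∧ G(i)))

Push ¬ through the quantifiers and connectives to reach negation normal form:
  (∃p F(p,p)) ∧ (∀m G(m)) ∨ (∀i ∃n (F(n,n) ∨ ¬G(i)))
Finally move all quantifiers to the prefix:
  ∃p ∀m ∀i ∃n (F(p,p) ∧ G(m) ∨ F(n,n) ∨ ¬G(i))

∃p ∀m ∀i ∃n (F(p,p) ∧ G(m) ∨ F(n,n) ∨ ¬G(i))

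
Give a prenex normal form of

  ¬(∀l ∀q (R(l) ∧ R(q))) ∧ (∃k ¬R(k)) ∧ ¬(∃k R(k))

Push ¬ through the quantifiers and connectives to reach negation normal form:
  (∃l ∃q (¬R(l) ∨ ¬R(q))) ∧ (∃k ¬R(k)) ∧ (∀k ¬R(k))
Give each quantifier a distinct variable: k↦w.
  (∃l ∃q (¬R(l) ∨ ¬R(q))) ∧ (∃k ¬R(k)) ∧ (∀w ¬R(w))
Extract every quantifier outward, since the variables are now distinct and don't occur free across branches:
  ∃l ∃q ∃k ∀w ((¬R(l) ∨ ¬R(q)) ∧ ¬R(k) ∧ ¬R(w))

∃l ∃q ∃k ∀w ((¬R(l) ∨ ¬R(q)) ∧ ¬R(k) ∧ ¬R(w))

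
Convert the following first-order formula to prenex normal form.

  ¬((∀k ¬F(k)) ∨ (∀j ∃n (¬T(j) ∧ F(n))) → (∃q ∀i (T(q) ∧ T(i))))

∀k ∀j ∃n ∀q ∃i ((¬F(k) ∨ ¬T(j) ∧ F(n)) ∧ (¬T(q) ∨ ¬T(i)))

Eliminate → and ↔ using ¬ and ∨.
  ¬(¬((∀k ¬F(k)) ∨ (∀j ∃n (¬T(j) ∧ F(n)))) ∨ (∃q ∀i (T(q) ∧ T(i))))
Push ¬ through the quantifiers and connectives to reach negation normal form:
  ((∀k ¬F(k)) ∨ (∀j ∃n (¬T(j) ∧ F(n)))) ∧ (∀q ∃i (¬T(q) ∨ ¬T(i)))
All bound variables are already distinct, so no renaming is needed.
Pull the quantifiers to the front (each side's bound variable is not free in the other side):
  ∀k ∀j ∃n ∀q ∃i ((¬F(k) ∨ ¬T(j) ∧ F(n)) ∧ (¬T(q) ∨ ¬T(i)))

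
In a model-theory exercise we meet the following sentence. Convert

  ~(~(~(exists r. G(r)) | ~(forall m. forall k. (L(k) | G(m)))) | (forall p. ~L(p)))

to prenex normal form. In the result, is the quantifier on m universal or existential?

existential

Move each ¬ inward, flipping quantifiers it crosses:
  ((forall r. ~G(r)) | (exists m. exists k. (~L(k) & ~G(m)))) & (exists p. L(p))
All bound variables are already distinct, so no renaming is needed.
Extract every quantifier outward, since the variables are now distinct and don't occur free across branches:
  forall r. exists m. exists k. exists p. ((~G(r) | ~L(k) & ~G(m)) & L(p))
The quantifier forall m sits under an odd number of negations, so it flips to exists m.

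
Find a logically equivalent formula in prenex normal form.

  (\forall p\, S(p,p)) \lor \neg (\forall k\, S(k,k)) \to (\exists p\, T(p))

\exists p\, \forall k\, \exists u1\, (\neg S(p,p) \land S(k,k) \lor T(u1))

Eliminate → and ↔ using ¬ and ∨.
  \neg ((\forall p\, S(p,p)) \lor \neg (\forall k\, S(k,k))) \lor (\exists p\, T(p))
Push ¬ through the quantifiers and connectives to reach negation normal form:
  (\exists p\, \neg S(p,p)) \land (\forall k\, S(k,k)) \lor (\exists p\, T(p))
Give each quantifier a distinct variable: p↦u1.
  (\exists p\, \neg S(p,p)) \land (\forall k\, S(k,k)) \lor (\exists u1\, T(u1))
Finally move all quantifiers to the prefix:
  \exists p\, \forall k\, \exists u1\, (\neg S(p,p) \land S(k,k) \lor T(u1))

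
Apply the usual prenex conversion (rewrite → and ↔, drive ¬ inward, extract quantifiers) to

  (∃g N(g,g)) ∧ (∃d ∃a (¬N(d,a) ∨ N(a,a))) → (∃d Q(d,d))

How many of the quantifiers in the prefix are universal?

Eliminate → and ↔ using ¬ and ∨.
  ¬((∃g N(g,g)) ∧ (∃d ∃a (¬N(d,a) ∨ N(a,a)))) ∨ (∃d Q(d,d))
Drive negations inward (¬∀x A ≡ ∃x ¬A, ¬∃x A ≡ ∀x ¬A, De Morgan for ∧/∨):
  (∀g ¬N(g,g)) ∨ (∀d ∀a (N(d,a) ∧ ¬N(a,a))) ∨ (∃d Q(d,d))
Give each quantifier a distinct variable: d↦v1.
  (∀g ¬N(g,g)) ∨ (∀d ∀a (N(d,a) ∧ ¬N(a,a))) ∨ (∃v1 Q(v1,v1))
Finally move all quantifiers to the prefix:
  ∀g ∀d ∀a ∃v1 (¬N(g,g) ∨ N(d,a) ∧ ¬N(a,a) ∨ Q(v1,v1))
The prefix is ∀g ∀d ∀a ∃v1: 3 universal, 1 existential.

3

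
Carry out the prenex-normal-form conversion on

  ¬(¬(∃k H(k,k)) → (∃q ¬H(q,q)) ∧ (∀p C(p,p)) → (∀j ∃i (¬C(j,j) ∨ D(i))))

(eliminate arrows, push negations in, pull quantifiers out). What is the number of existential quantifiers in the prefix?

2

Rewrite implications/biconditionals: A → B as ¬A ∨ B.
  ¬(¬¬(∃k H(k,k)) ∨ ¬((∃q ¬H(q,q)) ∧ (∀p C(p,p))) ∨ (∀j ∃i (¬C(j,j) ∨ D(i))))
Push ¬ through the quantifiers and connectives to reach negation normal form:
  (∀k ¬H(k,k)) ∧ (∃q ¬H(q,q)) ∧ (∀p C(p,p)) ∧ (∃j ∀i (C(j,j) ∧ ¬D(i)))
All bound variables are already distinct, so no renaming is needed.
Finally move all quantifiers to the prefix:
  ∀k ∃q ∀p ∃j ∀i (¬H(k,k) ∧ ¬H(q,q) ∧ C(p,p) ∧ C(j,j) ∧ ¬D(i))
The prefix is ∀k ∃q ∀p ∃j ∀i: 3 universal, 2 existential.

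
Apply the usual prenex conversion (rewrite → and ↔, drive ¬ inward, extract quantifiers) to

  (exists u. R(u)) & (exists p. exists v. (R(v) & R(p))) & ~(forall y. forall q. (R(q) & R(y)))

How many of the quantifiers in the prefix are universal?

0

Drive negations inward (¬∀x A ≡ ∃x ¬A, ¬∃x A ≡ ∀x ¬A, De Morgan for ∧/∨):
  (exists u. R(u)) & (exists p. exists v. (R(v) & R(p))) & (exists y. exists q. (~R(q) | ~R(y)))
All bound variables are already distinct, so no renaming is needed.
Finally move all quantifiers to the prefix:
  exists u. exists p. exists v. exists y. exists q. (R(u) & R(v) & R(p) & (~R(q) | ~R(y)))
The prefix is exists u exists p exists v exists y exists q: 0 universal, 5 existential.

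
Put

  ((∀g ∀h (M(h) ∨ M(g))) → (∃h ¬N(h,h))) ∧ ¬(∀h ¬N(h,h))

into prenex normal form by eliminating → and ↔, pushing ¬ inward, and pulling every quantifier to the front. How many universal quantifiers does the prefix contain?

Rewrite implications/biconditionals: A → B as ¬A ∨ B.
  (¬(∀g ∀h (M(h) ∨ M(g))) ∨ (∃h ¬N(h,h))) ∧ ¬(∀h ¬N(h,h))
Drive negations inward (¬∀x A ≡ ∃x ¬A, ¬∃x A ≡ ∀x ¬A, De Morgan for ∧/∨):
  ((∃g ∃h (¬M(h) ∧ ¬M(g))) ∨ (∃h ¬N(h,h))) ∧ (∃h N(h,h))
Standardize variables apart so no two quantifiers bind the same name: h↦w1, h↦y.
  ((∃g ∃h (¬M(h) ∧ ¬M(g))) ∨ (∃w1 ¬N(w1,w1))) ∧ (∃y N(y,y))
Extract every quantifier outward, since the variables are now distinct and don't occur free across branches:
  ∃g ∃h ∃w1 ∃y ((¬M(h) ∧ ¬M(g) ∨ ¬N(w1,w1)) ∧ N(y,y))
The prefix is ∃g ∃h ∃w1 ∃y: 0 universal, 4 existential.

0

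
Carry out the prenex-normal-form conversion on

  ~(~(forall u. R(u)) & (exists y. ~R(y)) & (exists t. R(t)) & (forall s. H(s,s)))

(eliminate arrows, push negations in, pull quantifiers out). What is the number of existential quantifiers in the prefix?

1

Drive negations inward (¬∀x A ≡ ∃x ¬A, ¬∃x A ≡ ∀x ¬A, De Morgan for ∧/∨):
  (forall u. R(u)) | (forall y. R(y)) | (forall t. ~R(t)) | (exists s. ~H(s,s))
All bound variables are already distinct, so no renaming is needed.
Extract every quantifier outward, since the variables are now distinct and don't occur free across branches:
  forall u. forall y. forall t. exists s. (R(u) | R(y) | ~R(t) | ~H(s,s))
The prefix is forall u forall y forall t exists s: 3 universal, 1 existential.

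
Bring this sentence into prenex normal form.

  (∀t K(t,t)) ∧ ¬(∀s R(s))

∀t ∃s (K(t,t) ∧ ¬R(s))

Drive negations inward (¬∀x A ≡ ∃x ¬A, ¬∃x A ≡ ∀x ¬A, De Morgan for ∧/∨):
  (∀t K(t,t)) ∧ (∃s ¬R(s))
Extract every quantifier outward, since the variables are now distinct and don't occur free across branches:
  ∀t ∃s (K(t,t) ∧ ¬R(s))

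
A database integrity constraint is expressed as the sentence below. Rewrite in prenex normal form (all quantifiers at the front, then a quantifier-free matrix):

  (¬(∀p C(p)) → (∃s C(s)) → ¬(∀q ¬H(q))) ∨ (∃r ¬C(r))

Eliminate → and ↔ using ¬ and ∨.
  ¬¬(∀p C(p)) ∨ ¬(∃s C(s)) ∨ ¬(∀q ¬H(q)) ∨ (∃r ¬C(r))
Move each ¬ inward, flipping quantifiers it crosses:
  (∀p C(p)) ∨ (∀s ¬C(s)) ∨ (∃q H(q)) ∨ (∃r ¬C(r))
Pull the quantifiers to the front (each side's bound variable is not free in the other side):
  ∀p ∀s ∃q ∃r (C(p) ∨ ¬C(s) ∨ H(q) ∨ ¬C(r))

∀p ∀s ∃q ∃r (C(p) ∨ ¬C(s) ∨ H(q) ∨ ¬C(r))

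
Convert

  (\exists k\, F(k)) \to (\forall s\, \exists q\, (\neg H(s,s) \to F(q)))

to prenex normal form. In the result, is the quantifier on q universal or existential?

Rewrite implications/biconditionals: A → B as ¬A ∨ B.
  \neg (\exists k\, F(k)) \lor (\forall s\, \exists q\, (\neg \neg H(s,s) \lor F(q)))
Move each ¬ inward, flipping quantifiers it crosses:
  (\forall k\, \neg F(k)) \lor (\forall s\, \exists q\, (H(s,s) \lor F(q)))
Finally move all quantifiers to the prefix:
  \forall k\, \forall s\, \exists q\, (\neg F(k) \lor H(s,s) \lor F(q))
The quantifier \exists q sits under an even number of negations (counting the antecedent side of each →), so it remains existential.

existential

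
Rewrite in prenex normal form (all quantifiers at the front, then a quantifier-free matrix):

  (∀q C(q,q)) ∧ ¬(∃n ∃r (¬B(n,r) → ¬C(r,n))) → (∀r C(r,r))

∃q ∃n ∃r ∀x (¬C(q,q) ∨ B(n,r) ∨ ¬C(r,n) ∨ C(x,x))

First replace A → B with ¬A ∨ B.
  ¬((∀q C(q,q)) ∧ ¬(∃n ∃r (¬¬B(n,r) ∨ ¬C(r,n)))) ∨ (∀r C(r,r))
Push ¬ through the quantifiers and connectives to reach negation normal form:
  (∃q ¬C(q,q)) ∨ (∃n ∃r (B(n,r) ∨ ¬C(r,n))) ∨ (∀r C(r,r))
Give each quantifier a distinct variable: r↦x.
  (∃q ¬C(q,q)) ∨ (∃n ∃r (B(n,r) ∨ ¬C(r,n))) ∨ (∀x C(x,x))
Finally move all quantifiers to the prefix:
  ∃q ∃n ∃r ∀x (¬C(q,q) ∨ B(n,r) ∨ ¬C(r,n) ∨ C(x,x))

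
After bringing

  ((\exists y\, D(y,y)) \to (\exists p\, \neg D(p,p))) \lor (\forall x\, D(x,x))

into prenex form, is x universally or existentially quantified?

Rewrite implications/biconditionals: A → B as ¬A ∨ B.
  \neg (\exists y\, D(y,y)) \lor (\exists p\, \neg D(p,p)) \lor (\forall x\, D(x,x))
Move each ¬ inward, flipping quantifiers it crosses:
  (\forall y\, \neg D(y,y)) \lor (\exists p\, \neg D(p,p)) \lor (\forall x\, D(x,x))
All bound variables are already distinct, so no renaming is needed.
Pull the quantifiers to the front (each side's bound variable is not free in the other side):
  \forall y\, \exists p\, \forall x\, (\neg D(y,y) \lor \neg D(p,p) \lor D(x,x))
The quantifier \forall x sits under an even number of negations (counting the antecedent side of each →), so it remains universal.

universal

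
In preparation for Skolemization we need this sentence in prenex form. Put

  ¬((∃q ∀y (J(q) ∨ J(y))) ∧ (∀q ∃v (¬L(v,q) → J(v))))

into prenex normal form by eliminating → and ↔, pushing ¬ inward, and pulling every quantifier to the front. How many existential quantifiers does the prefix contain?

2

Rewrite implications/biconditionals: A → B as ¬A ∨ B.
  ¬((∃q ∀y (J(q) ∨ J(y))) ∧ (∀q ∃v (¬¬L(v,q) ∨ J(v))))
Drive negations inward (¬∀x A ≡ ∃x ¬A, ¬∃x A ≡ ∀x ¬A, De Morgan for ∧/∨):
  (∀q ∃y (¬J(q) ∧ ¬J(y))) ∨ (∃q ∀v (¬L(v,q) ∧ ¬J(v)))
Rename bound variables to avoid capture: q↦r.
  (∀q ∃y (¬J(q) ∧ ¬J(y))) ∨ (∃r ∀v (¬L(v,r) ∧ ¬J(v)))
Extract every quantifier outward, since the variables are now distinct and don't occur free across branches:
  ∀q ∃y ∃r ∀v (¬J(q) ∧ ¬J(y) ∨ ¬L(v,r) ∧ ¬J(v))
The prefix is ∀q ∃y ∃r ∀v: 2 universal, 2 existential.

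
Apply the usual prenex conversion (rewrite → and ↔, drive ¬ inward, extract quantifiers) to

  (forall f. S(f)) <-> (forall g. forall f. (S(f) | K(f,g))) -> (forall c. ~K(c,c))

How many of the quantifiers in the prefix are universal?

First replace A → B with ¬A ∨ B; A ↔ B as (¬A ∨ B) ∧ (¬B ∨ A).
  (~(forall f. S(f)) | ~(forall g. forall f. (S(f) | K(f,g))) | (forall c. ~K(c,c))) & (~(~(forall g. forall f. (S(f) | K(f,g))) | (forall c. ~K(c,c))) | (forall f. S(f)))
Drive negations inward (¬∀x A ≡ ∃x ¬A, ¬∃x A ≡ ∀x ¬A, De Morgan for ∧/∨):
  ((exists f. ~S(f)) | (exists g. exists f. (~S(f) & ~K(f,g))) | (forall c. ~K(c,c))) & ((forall g. forall f. (S(f) | K(f,g))) & (exists c. K(c,c)) | (forall f. S(f)))
Standardize variables apart so no two quantifiers bind the same name: f↦u1, g↦w1, f↦z, c↦p, f↦u.
  ((exists f. ~S(f)) | (exists g. exists u1. (~S(u1) & ~K(u1,g))) | (forall c. ~K(c,c))) & ((forall w1. forall z. (S(z) | K(z,w1))) & (exists p. K(p,p)) | (forall u. S(u)))
Pull the quantifiers to the front (each side's bound variable is not free in the other side):
  exists f. exists g. exists u1. forall c. forall w1. forall z. exists p. forall u. ((~S(f) | ~S(u1) & ~K(u1,g) | ~K(c,c)) & ((S(z) | K(z,w1)) & K(p,p) | S(u)))
The prefix is exists f exists g exists u1 forall c forall w1 forall z exists p forall u: 4 universal, 4 existential.

4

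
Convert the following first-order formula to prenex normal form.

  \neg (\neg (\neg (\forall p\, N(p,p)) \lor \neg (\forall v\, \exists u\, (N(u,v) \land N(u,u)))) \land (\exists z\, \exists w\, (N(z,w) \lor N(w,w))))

\exists p\, \exists v\, \forall u\, \forall z\, \forall w\, (\neg N(p,p) \lor \neg N(u,v) \lor \neg N(u,u) \lor \neg N(z,w) \land \neg N(w,w))

Move each ¬ inward, flipping quantifiers it crosses:
  (\exists p\, \neg N(p,p)) \lor (\exists v\, \forall u\, (\neg N(u,v) \lor \neg N(u,u))) \lor (\forall z\, \forall w\, (\neg N(z,w) \land \neg N(w,w)))
Pull the quantifiers to the front (each side's bound variable is not free in the other side):
  \exists p\, \exists v\, \forall u\, \forall z\, \forall w\, (\neg N(p,p) \lor \neg N(u,v) \lor \neg N(u,u) \lor \neg N(z,w) \land \neg N(w,w))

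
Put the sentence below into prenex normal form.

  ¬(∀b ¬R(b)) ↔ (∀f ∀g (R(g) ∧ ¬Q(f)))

∀b ∀f ∀g ∃u ∃r ∃a ((¬R(b) ∨ R(g) ∧ ¬Q(f)) ∧ (¬R(r) ∨ Q(u) ∨ R(a)))

Eliminate → and ↔ using ¬ and ∨; A ↔ B as (¬A ∨ B) ∧ (¬B ∨ A).
  (¬¬(∀b ¬R(b)) ∨ (∀f ∀g (R(g) ∧ ¬Q(f)))) ∧ (¬(∀f ∀g (R(g) ∧ ¬Q(f))) ∨ ¬(∀b ¬R(b)))
Push ¬ through the quantifiers and connectives to reach negation normal form:
  ((∀b ¬R(b)) ∨ (∀f ∀g (R(g) ∧ ¬Q(f)))) ∧ ((∃f ∃g (¬R(g) ∨ Q(f))) ∨ (∃b R(b)))
Standardize variables apart so no two quantifiers bind the same name: f↦u, g↦r, b↦a.
  ((∀b ¬R(b)) ∨ (∀f ∀g (R(g) ∧ ¬Q(f)))) ∧ ((∃u ∃r (¬R(r) ∨ Q(u))) ∨ (∃a R(a)))
Extract every quantifier outward, since the variables are now distinct and don't occur free across branches:
  ∀b ∀f ∀g ∃u ∃r ∃a ((¬R(b) ∨ R(g) ∧ ¬Q(f)) ∧ (¬R(r) ∨ Q(u) ∨ R(a)))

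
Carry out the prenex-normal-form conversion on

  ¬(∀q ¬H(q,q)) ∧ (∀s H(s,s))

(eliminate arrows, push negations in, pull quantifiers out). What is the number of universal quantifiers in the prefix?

Move each ¬ inward, flipping quantifiers it crosses:
  (∃q H(q,q)) ∧ (∀s H(s,s))
All bound variables are already distinct, so no renaming is needed.
Finally move all quantifiers to the prefix:
  ∃q ∀s (H(q,q) ∧ H(s,s))
The prefix is ∃q ∀s: 1 universal, 1 existential.

1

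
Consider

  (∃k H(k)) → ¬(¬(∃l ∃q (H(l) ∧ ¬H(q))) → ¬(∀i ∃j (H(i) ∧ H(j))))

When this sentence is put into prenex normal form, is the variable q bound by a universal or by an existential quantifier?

universal

First replace A → B with ¬A ∨ B.
  ¬(∃k H(k)) ∨ ¬(¬¬(∃l ∃q (H(l) ∧ ¬H(q))) ∨ ¬(∀i ∃j (H(i) ∧ H(j))))
Drive negations inward (¬∀x A ≡ ∃x ¬A, ¬∃x A ≡ ∀x ¬A, De Morgan for ∧/∨):
  (∀k ¬H(k)) ∨ (∀l ∀q (¬H(l) ∨ H(q))) ∧ (∀i ∃j (H(i) ∧ H(j)))
All bound variables are already distinct, so no renaming is needed.
Extract every quantifier outward, since the variables are now distinct and don't occur free across branches:
  ∀k ∀l ∀q ∀i ∃j (¬H(k) ∨ (¬H(l) ∨ H(q)) ∧ H(i) ∧ H(j))
The quantifier ∃q sits under an odd number of negations (counting the antecedent side of each →), so it flips to ∀q.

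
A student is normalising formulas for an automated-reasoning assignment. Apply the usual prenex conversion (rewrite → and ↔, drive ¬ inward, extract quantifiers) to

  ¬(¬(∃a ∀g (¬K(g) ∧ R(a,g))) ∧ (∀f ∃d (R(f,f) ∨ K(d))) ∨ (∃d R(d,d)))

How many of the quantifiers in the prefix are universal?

3

Move each ¬ inward, flipping quantifiers it crosses:
  ((∃a ∀g (¬K(g) ∧ R(a,g))) ∨ (∃f ∀d (¬R(f,f) ∧ ¬K(d)))) ∧ (∀d ¬R(d,d))
Rename bound variables to avoid capture: d↦r.
  ((∃a ∀g (¬K(g) ∧ R(a,g))) ∨ (∃f ∀d (¬R(f,f) ∧ ¬K(d)))) ∧ (∀r ¬R(r,r))
Extract every quantifier outward, since the variables are now distinct and don't occur free across branches:
  ∃a ∀g ∃f ∀d ∀r ((¬K(g) ∧ R(a,g) ∨ ¬R(f,f) ∧ ¬K(d)) ∧ ¬R(r,r))
The prefix is ∃a ∀g ∃f ∀d ∀r: 3 universal, 2 existential.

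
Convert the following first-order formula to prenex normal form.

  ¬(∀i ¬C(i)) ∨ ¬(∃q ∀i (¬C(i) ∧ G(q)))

∃i ∀q ∃y (C(i) ∨ C(y) ∨ ¬G(q))

Move each ¬ inward, flipping quantifiers it crosses:
  (∃i C(i)) ∨ (∀q ∃i (C(i) ∨ ¬G(q)))
Give each quantifier a distinct variable: i↦y.
  (∃i C(i)) ∨ (∀q ∃y (C(y) ∨ ¬G(q)))
Pull the quantifiers to the front (each side's bound variable is not free in the other side):
  ∃i ∀q ∃y (C(i) ∨ C(y) ∨ ¬G(q))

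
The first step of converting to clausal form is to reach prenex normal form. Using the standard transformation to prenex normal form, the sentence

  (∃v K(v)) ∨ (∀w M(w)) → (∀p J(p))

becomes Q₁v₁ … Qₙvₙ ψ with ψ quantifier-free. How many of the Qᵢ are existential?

Rewrite implications/biconditionals: A → B as ¬A ∨ B.
  ¬((∃v K(v)) ∨ (∀w M(w))) ∨ (∀p J(p))
Drive negations inward (¬∀x A ≡ ∃x ¬A, ¬∃x A ≡ ∀x ¬A, De Morgan for ∧/∨):
  (∀v ¬K(v)) ∧ (∃w ¬M(w)) ∨ (∀p J(p))
All bound variables are already distinct, so no renaming is needed.
Finally move all quantifiers to the prefix:
  ∀v ∃w ∀p (¬K(v) ∧ ¬M(w) ∨ J(p))
The prefix is ∀v ∃w ∀p: 2 universal, 1 existential.

1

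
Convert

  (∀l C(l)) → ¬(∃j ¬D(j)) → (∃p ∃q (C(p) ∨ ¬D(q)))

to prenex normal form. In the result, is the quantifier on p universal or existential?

existential

Rewrite implications/biconditionals: A → B as ¬A ∨ B.
  ¬(∀l C(l)) ∨ ¬¬(∃j ¬D(j)) ∨ (∃p ∃q (C(p) ∨ ¬D(q)))
Move each ¬ inward, flipping quantifiers it crosses:
  (∃l ¬C(l)) ∨ (∃j ¬D(j)) ∨ (∃p ∃q (C(p) ∨ ¬D(q)))
All bound variables are already distinct, so no renaming is needed.
Finally move all quantifiers to the prefix:
  ∃l ∃j ∃p ∃q (¬C(l) ∨ ¬D(j) ∨ C(p) ∨ ¬D(q))
The quantifier ∃p sits under an even number of negations (counting the antecedent side of each →), so it remains existential.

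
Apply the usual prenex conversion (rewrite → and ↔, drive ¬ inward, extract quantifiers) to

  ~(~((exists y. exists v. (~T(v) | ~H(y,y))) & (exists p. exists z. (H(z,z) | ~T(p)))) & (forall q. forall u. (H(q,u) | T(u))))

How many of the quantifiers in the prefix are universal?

Drive negations inward (¬∀x A ≡ ∃x ¬A, ¬∃x A ≡ ∀x ¬A, De Morgan for ∧/∨):
  (exists y. exists v. (~T(v) | ~H(y,y))) & (exists p. exists z. (H(z,z) | ~T(p))) | (exists q. exists u. (~H(q,u) & ~T(u)))
Pull the quantifiers to the front (each side's bound variable is not free in the other side):
  exists y. exists v. exists p. exists z. exists q. exists u. ((~T(v) | ~H(y,y)) & (H(z,z) | ~T(p)) | ~H(q,u) & ~T(u))
The prefix is exists y exists v exists p exists z exists q exists u: 0 universal, 6 existential.

0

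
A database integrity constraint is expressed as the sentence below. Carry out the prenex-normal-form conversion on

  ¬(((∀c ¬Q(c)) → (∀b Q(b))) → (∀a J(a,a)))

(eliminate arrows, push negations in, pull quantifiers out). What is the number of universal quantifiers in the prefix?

1

Eliminate → and ↔ using ¬ and ∨.
  ¬(¬(¬(∀c ¬Q(c)) ∨ (∀b Q(b))) ∨ (∀a J(a,a)))
Move each ¬ inward, flipping quantifiers it crosses:
  ((∃c Q(c)) ∨ (∀b Q(b))) ∧ (∃a ¬J(a,a))
All bound variables are already distinct, so no renaming is needed.
Pull the quantifiers to the front (each side's bound variable is not free in the other side):
  ∃c ∀b ∃a ((Q(c) ∨ Q(b)) ∧ ¬J(a,a))
The prefix is ∃c ∀b ∃a: 1 universal, 2 existential.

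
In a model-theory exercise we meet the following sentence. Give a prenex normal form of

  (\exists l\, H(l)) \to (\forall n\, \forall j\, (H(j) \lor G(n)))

First replace A → B with ¬A ∨ B.
  \neg (\exists l\, H(l)) \lor (\forall n\, \forall j\, (H(j) \lor G(n)))
Move each ¬ inward, flipping quantifiers it crosses:
  (\forall l\, \neg H(l)) \lor (\forall n\, \forall j\, (H(j) \lor G(n)))
All bound variables are already distinct, so no renaming is needed.
Extract every quantifier outward, since the variables are now distinct and don't occur free across branches:
  \forall l\, \forall n\, \forall j\, (\neg H(l) \lor H(j) \lor G(n))

\forall l\, \forall n\, \forall j\, (\neg H(l) \lor H(j) \lor G(n))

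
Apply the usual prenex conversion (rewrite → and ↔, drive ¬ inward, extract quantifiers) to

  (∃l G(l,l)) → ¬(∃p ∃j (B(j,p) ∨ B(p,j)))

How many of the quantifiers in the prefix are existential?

0

First replace A → B with ¬A ∨ B.
  ¬(∃l G(l,l)) ∨ ¬(∃p ∃j (B(j,p) ∨ B(p,j)))
Push ¬ through the quantifiers and connectives to reach negation normal form:
  (∀l ¬G(l,l)) ∨ (∀p ∀j (¬B(j,p) ∧ ¬B(p,j)))
All bound variables are already distinct, so no renaming is needed.
Extract every quantifier outward, since the variables are now distinct and don't occur free across branches:
  ∀l ∀p ∀j (¬G(l,l) ∨ ¬B(j,p) ∧ ¬B(p,j))
The prefix is ∀l ∀p ∀j: 3 universal, 0 existential.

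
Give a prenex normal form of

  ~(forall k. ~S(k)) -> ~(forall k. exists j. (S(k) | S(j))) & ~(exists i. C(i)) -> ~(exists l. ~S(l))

First replace A → B with ¬A ∨ B.
  ~~(forall k. ~S(k)) | ~(~(forall k. exists j. (S(k) | S(j))) & ~(exists i. C(i))) | ~(exists l. ~S(l))
Push ¬ through the quantifiers and connectives to reach negation normal form:
  (forall k. ~S(k)) | (forall k. exists j. (S(k) | S(j))) | (exists i. C(i)) | (forall l. S(l))
Standardize variables apart so no two quantifiers bind the same name: k↦c.
  (forall k. ~S(k)) | (forall c. exists j. (S(c) | S(j))) | (exists i. C(i)) | (forall l. S(l))
Pull the quantifiers to the front (each side's bound variable is not free in the other side):
  forall k. forall c. exists j. exists i. forall l. (~S(k) | S(c) | S(j) | C(i) | S(l))

forall k. forall c. exists j. exists i. forall l. (~S(k) | S(c) | S(j) | C(i) | S(l))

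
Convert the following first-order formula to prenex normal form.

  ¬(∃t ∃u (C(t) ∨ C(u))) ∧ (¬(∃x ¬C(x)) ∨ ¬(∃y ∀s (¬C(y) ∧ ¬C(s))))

∀t ∀u ∀x ∀y ∃s (¬C(t) ∧ ¬C(u) ∧ (C(x) ∨ C(y) ∨ C(s)))

Move each ¬ inward, flipping quantifiers it crosses:
  (∀t ∀u (¬C(t) ∧ ¬C(u))) ∧ ((∀x C(x)) ∨ (∀y ∃s (C(y) ∨ C(s))))
Finally move all quantifiers to the prefix:
  ∀t ∀u ∀x ∀y ∃s (¬C(t) ∧ ¬C(u) ∧ (C(x) ∨ C(y) ∨ C(s)))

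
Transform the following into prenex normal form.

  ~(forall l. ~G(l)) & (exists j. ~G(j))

Push ¬ through the quantifiers and connectives to reach negation normal form:
  (exists l. G(l)) & (exists j. ~G(j))
All bound variables are already distinct, so no renaming is needed.
Extract every quantifier outward, since the variables are now distinct and don't occur free across branches:
  exists l. exists j. (G(l) & ~G(j))

exists l. exists j. (G(l) & ~G(j))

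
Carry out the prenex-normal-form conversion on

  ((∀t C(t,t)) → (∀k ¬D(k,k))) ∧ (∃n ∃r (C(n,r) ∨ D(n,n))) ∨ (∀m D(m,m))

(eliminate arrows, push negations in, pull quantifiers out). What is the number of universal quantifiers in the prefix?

2

Eliminate → and ↔ using ¬ and ∨.
  (¬(∀t C(t,t)) ∨ (∀k ¬D(k,k))) ∧ (∃n ∃r (C(n,r) ∨ D(n,n))) ∨ (∀m D(m,m))
Push ¬ through the quantifiers and connectives to reach negation normal form:
  ((∃t ¬C(t,t)) ∨ (∀k ¬D(k,k))) ∧ (∃n ∃r (C(n,r) ∨ D(n,n))) ∨ (∀m D(m,m))
Extract every quantifier outward, since the variables are now distinct and don't occur free across branches:
  ∃t ∀k ∃n ∃r ∀m ((¬C(t,t) ∨ ¬D(k,k)) ∧ (C(n,r) ∨ D(n,n)) ∨ D(m,m))
The prefix is ∃t ∀k ∃n ∃r ∀m: 2 universal, 3 existential.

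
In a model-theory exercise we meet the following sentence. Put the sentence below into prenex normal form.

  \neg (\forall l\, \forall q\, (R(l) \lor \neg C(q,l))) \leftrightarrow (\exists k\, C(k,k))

Eliminate → and ↔ using ¬ and ∨; A ↔ B as (¬A ∨ B) ∧ (¬B ∨ A).
  (\neg \neg (\forall l\, \forall q\, (R(l) \lor \neg C(q,l))) \lor (\exists k\, C(k,k))) \land (\neg (\exists k\, C(k,k)) \lor \neg (\forall l\, \forall q\, (R(l) \lor \neg C(q,l))))
Drive negations inward (¬∀x A ≡ ∃x ¬A, ¬∃x A ≡ ∀x ¬A, De Morgan for ∧/∨):
  ((\forall l\, \forall q\, (R(l) \lor \neg C(q,l))) \lor (\exists k\, C(k,k))) \land ((\forall k\, \neg C(k,k)) \lor (\exists l\, \exists q\, (\neg R(l) \land C(q,l))))
Standardize variables apart so no two quantifiers bind the same name: k↦p, l↦v, q↦c.
  ((\forall l\, \forall q\, (R(l) \lor \neg C(q,l))) \lor (\exists k\, C(k,k))) \land ((\forall p\, \neg C(p,p)) \lor (\exists v\, \exists c\, (\neg R(v) \land C(c,v))))
Finally move all quantifiers to the prefix:
  \forall l\, \forall q\, \exists k\, \forall p\, \exists v\, \exists c\, ((R(l) \lor \neg C(q,l) \lor C(k,k)) \land (\neg C(p,p) \lor \neg R(v) \land C(c,v)))

\forall l\, \forall q\, \exists k\, \forall p\, \exists v\, \exists c\, ((R(l) \lor \neg C(q,l) \lor C(k,k)) \land (\neg C(p,p) \lor \neg R(v) \land C(c,v)))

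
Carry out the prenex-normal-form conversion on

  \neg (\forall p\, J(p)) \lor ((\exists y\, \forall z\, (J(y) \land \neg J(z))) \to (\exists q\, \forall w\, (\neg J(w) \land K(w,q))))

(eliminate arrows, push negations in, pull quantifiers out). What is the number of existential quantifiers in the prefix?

Eliminate → and ↔ using ¬ and ∨.
  \neg (\forall p\, J(p)) \lor \neg (\exists y\, \forall z\, (J(y) \land \neg J(z))) \lor (\exists q\, \forall w\, (\neg J(w) \land K(w,q)))
Push ¬ through the quantifiers and connectives to reach negation normal form:
  (\exists p\, \neg J(p)) \lor (\forall y\, \exists z\, (\neg J(y) \lor J(z))) \lor (\exists q\, \forall w\, (\neg J(w) \land K(w,q)))
All bound variables are already distinct, so no renaming is needed.
Extract every quantifier outward, since the variables are now distinct and don't occur free across branches:
  \exists p\, \forall y\, \exists z\, \exists q\, \forall w\, (\neg J(p) \lor \neg J(y) \lor J(z) \lor \neg J(w) \land K(w,q))
The prefix is \exists p \forall y \exists z \exists q \forall w: 2 universal, 3 existential.

3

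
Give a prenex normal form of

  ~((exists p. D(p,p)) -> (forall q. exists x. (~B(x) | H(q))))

exists p. exists q. forall x. (D(p,p) & B(x) & ~H(q))

Eliminate → and ↔ using ¬ and ∨.
  ~(~(exists p. D(p,p)) | (forall q. exists x. (~B(x) | H(q))))
Drive negations inward (¬∀x A ≡ ∃x ¬A, ¬∃x A ≡ ∀x ¬A, De Morgan for ∧/∨):
  (exists p. D(p,p)) & (exists q. forall x. (B(x) & ~H(q)))
Finally move all quantifiers to the prefix:
  exists p. exists q. forall x. (D(p,p) & B(x) & ~H(q))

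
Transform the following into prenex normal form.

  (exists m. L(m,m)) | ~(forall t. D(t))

Drive negations inward (¬∀x A ≡ ∃x ¬A, ¬∃x A ≡ ∀x ¬A, De Morgan for ∧/∨):
  (exists m. L(m,m)) | (exists t. ~D(t))
Finally move all quantifiers to the prefix:
  exists m. exists t. (L(m,m) | ~D(t))

exists m. exists t. (L(m,m) | ~D(t))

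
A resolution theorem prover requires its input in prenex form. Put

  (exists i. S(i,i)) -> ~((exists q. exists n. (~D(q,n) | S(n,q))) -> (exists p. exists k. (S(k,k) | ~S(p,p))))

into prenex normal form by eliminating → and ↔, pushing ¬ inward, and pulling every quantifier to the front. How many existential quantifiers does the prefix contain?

2

First replace A → B with ¬A ∨ B.
  ~(exists i. S(i,i)) | ~(~(exists q. exists n. (~D(q,n) | S(n,q))) | (exists p. exists k. (S(k,k) | ~S(p,p))))
Push ¬ through the quantifiers and connectives to reach negation normal form:
  (forall i. ~S(i,i)) | (exists q. exists n. (~D(q,n) | S(n,q))) & (forall p. forall k. (~S(k,k) & S(p,p)))
All bound variables are already distinct, so no renaming is needed.
Finally move all quantifiers to the prefix:
  forall i. exists q. exists n. forall p. forall k. (~S(i,i) | (~D(q,n) | S(n,q)) & ~S(k,k) & S(p,p))
The prefix is forall i exists q exists n forall p forall k: 3 universal, 2 existential.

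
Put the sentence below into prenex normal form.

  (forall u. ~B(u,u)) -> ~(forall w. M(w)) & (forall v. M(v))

exists u. exists w. forall v. (B(u,u) | ~M(w) & M(v))

First replace A → B with ¬A ∨ B.
  ~(forall u. ~B(u,u)) | ~(forall w. M(w)) & (forall v. M(v))
Drive negations inward (¬∀x A ≡ ∃x ¬A, ¬∃x A ≡ ∀x ¬A, De Morgan for ∧/∨):
  (exists u. B(u,u)) | (exists w. ~M(w)) & (forall v. M(v))
All bound variables are already distinct, so no renaming is needed.
Extract every quantifier outward, since the variables are now distinct and don't occur free across branches:
  exists u. exists w. forall v. (B(u,u) | ~M(w) & M(v))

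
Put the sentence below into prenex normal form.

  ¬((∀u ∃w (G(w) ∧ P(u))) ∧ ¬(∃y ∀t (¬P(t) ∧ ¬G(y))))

Drive negations inward (¬∀x A ≡ ∃x ¬A, ¬∃x A ≡ ∀x ¬A, De Morgan for ∧/∨):
  (∃u ∀w (¬G(w) ∨ ¬P(u))) ∨ (∃y ∀t (¬P(t) ∧ ¬G(y)))
All bound variables are already distinct, so no renaming is needed.
Pull the quantifiers to the front (each side's bound variable is not free in the other side):
  ∃u ∀w ∃y ∀t (¬G(w) ∨ ¬P(u) ∨ ¬P(t) ∧ ¬G(y))

∃u ∀w ∃y ∀t (¬G(w) ∨ ¬P(u) ∨ ¬P(t) ∧ ¬G(y))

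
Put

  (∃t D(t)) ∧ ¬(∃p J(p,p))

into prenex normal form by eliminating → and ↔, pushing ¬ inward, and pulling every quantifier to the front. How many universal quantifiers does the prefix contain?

1

Push ¬ through the quantifiers and connectives to reach negation normal form:
  (∃t D(t)) ∧ (∀p ¬J(p,p))
Extract every quantifier outward, since the variables are now distinct and don't occur free across branches:
  ∃t ∀p (D(t) ∧ ¬J(p,p))
The prefix is ∃t ∀p: 1 universal, 1 existential.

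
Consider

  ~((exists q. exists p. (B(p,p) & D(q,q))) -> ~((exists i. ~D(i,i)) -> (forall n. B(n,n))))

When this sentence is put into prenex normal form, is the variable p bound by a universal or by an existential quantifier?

existential

Rewrite implications/biconditionals: A → B as ¬A ∨ B.
  ~(~(exists q. exists p. (B(p,p) & D(q,q))) | ~(~(exists i. ~D(i,i)) | (forall n. B(n,n))))
Drive negations inward (¬∀x A ≡ ∃x ¬A, ¬∃x A ≡ ∀x ¬A, De Morgan for ∧/∨):
  (exists q. exists p. (B(p,p) & D(q,q))) & ((forall i. D(i,i)) | (forall n. B(n,n)))
Extract every quantifier outward, since the variables are now distinct and don't occur free across branches:
  exists q. exists p. forall i. forall n. (B(p,p) & D(q,q) & (D(i,i) | B(n,n)))
The quantifier exists p sits under an even number of negations (counting the antecedent side of each →), so it remains existential.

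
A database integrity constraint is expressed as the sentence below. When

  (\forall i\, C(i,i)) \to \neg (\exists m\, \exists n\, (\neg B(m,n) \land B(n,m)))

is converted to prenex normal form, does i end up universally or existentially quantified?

existential

Eliminate → and ↔ using ¬ and ∨.
  \neg (\forall i\, C(i,i)) \lor \neg (\exists m\, \exists n\, (\neg B(m,n) \land B(n,m)))
Move each ¬ inward, flipping quantifiers it crosses:
  (\exists i\, \neg C(i,i)) \lor (\forall m\, \forall n\, (B(m,n) \lor \neg B(n,m)))
Pull the quantifiers to the front (each side's bound variable is not free in the other side):
  \exists i\, \forall m\, \forall n\, (\neg C(i,i) \lor B(m,n) \lor \neg B(n,m))
The quantifier \forall i sits under an odd number of negations (counting the antecedent side of each →), so it flips to \exists i.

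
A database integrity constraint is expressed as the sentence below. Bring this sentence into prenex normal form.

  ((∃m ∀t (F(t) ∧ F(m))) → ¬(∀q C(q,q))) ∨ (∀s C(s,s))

∀m ∃t ∃q ∀s (¬F(t) ∨ ¬F(m) ∨ ¬C(q,q) ∨ C(s,s))

Rewrite implications/biconditionals: A → B as ¬A ∨ B.
  ¬(∃m ∀t (F(t) ∧ F(m))) ∨ ¬(∀q C(q,q)) ∨ (∀s C(s,s))
Move each ¬ inward, flipping quantifiers it crosses:
  (∀m ∃t (¬F(t) ∨ ¬F(m))) ∨ (∃q ¬C(q,q)) ∨ (∀s C(s,s))
All bound variables are already distinct, so no renaming is needed.
Finally move all quantifiers to the prefix:
  ∀m ∃t ∃q ∀s (¬F(t) ∨ ¬F(m) ∨ ¬C(q,q) ∨ C(s,s))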